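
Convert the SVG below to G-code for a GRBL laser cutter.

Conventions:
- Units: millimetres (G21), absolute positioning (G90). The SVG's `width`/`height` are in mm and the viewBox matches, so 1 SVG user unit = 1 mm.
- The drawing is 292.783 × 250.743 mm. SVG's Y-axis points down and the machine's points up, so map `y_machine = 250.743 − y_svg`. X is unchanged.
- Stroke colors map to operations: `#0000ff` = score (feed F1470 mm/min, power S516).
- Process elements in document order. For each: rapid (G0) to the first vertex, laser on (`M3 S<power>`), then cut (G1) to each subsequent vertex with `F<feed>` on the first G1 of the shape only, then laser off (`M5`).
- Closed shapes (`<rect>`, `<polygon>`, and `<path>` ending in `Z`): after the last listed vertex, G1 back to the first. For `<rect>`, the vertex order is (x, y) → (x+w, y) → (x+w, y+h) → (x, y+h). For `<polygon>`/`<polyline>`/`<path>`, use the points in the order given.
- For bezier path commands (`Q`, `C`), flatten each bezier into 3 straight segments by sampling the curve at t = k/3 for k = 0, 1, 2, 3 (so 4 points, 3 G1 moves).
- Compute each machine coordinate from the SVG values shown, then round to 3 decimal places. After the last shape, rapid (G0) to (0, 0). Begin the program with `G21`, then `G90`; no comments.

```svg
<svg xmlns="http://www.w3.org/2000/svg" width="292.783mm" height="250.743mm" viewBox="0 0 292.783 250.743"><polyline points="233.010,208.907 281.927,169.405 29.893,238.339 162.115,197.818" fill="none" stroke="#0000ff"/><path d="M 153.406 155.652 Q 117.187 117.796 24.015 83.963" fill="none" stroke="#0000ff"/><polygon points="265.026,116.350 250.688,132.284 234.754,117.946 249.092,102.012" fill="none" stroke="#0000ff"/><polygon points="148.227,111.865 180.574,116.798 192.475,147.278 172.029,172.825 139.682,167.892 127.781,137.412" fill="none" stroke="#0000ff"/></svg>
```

G21
G90
G0 X233.010 Y41.836
M3 S516
G1 X281.927 Y81.338 F1470
G1 X29.893 Y12.404
G1 X162.115 Y52.925
M5
G0 X153.406 Y95.091
M3 S516
G1 X122.932 Y119.881 F1470
G1 X79.802 Y143.778
G1 X24.015 Y166.780
M5
G0 X265.026 Y134.393
M3 S516
G1 X250.688 Y118.459 F1470
G1 X234.754 Y132.797
G1 X249.092 Y148.731
G1 X265.026 Y134.393
M5
G0 X148.227 Y138.878
M3 S516
G1 X180.574 Y133.945 F1470
G1 X192.475 Y103.465
G1 X172.029 Y77.918
G1 X139.682 Y82.851
G1 X127.781 Y113.331
G1 X148.227 Y138.878
M5
G0 X0.000 Y0.000

Since the viewBox matches the mm dimensions, user units are millimetres directly. The only transform is the Y-flip y_m = 250.743 − y_svg.

Shape 1 is a open polyline drawn with `<polyline>`. Its stroke #0000ff means score at S516, F1470. After flipping Y the toolpath is (233.010,41.836) → (281.927,81.338) → (29.893,12.404) → (162.115,52.925).

Shape 2 is a quadratic bezier drawn with `<path>`. Its stroke #0000ff means score at S516, F1470. After flipping Y the toolpath is (153.406,95.091) → (122.932,119.881) → (79.802,143.778) → (24.015,166.780).

Shape 3 is a regular polygon drawn with `<polygon>`. Its stroke #0000ff means score at S516, F1470. After flipping Y the toolpath is (265.026,134.393) → (250.688,118.459) → (234.754,132.797) → (249.092,148.731) → (265.026,134.393), returning to the start.

Shape 4 is a regular polygon drawn with `<polygon>`. Its stroke #0000ff means score at S516, F1470. After flipping Y the toolpath is (148.227,138.878) → (180.574,133.945) → (192.475,103.465) → (172.029,77.918) → (139.682,82.851) → (127.781,113.331) → (148.227,138.878), returning to the start.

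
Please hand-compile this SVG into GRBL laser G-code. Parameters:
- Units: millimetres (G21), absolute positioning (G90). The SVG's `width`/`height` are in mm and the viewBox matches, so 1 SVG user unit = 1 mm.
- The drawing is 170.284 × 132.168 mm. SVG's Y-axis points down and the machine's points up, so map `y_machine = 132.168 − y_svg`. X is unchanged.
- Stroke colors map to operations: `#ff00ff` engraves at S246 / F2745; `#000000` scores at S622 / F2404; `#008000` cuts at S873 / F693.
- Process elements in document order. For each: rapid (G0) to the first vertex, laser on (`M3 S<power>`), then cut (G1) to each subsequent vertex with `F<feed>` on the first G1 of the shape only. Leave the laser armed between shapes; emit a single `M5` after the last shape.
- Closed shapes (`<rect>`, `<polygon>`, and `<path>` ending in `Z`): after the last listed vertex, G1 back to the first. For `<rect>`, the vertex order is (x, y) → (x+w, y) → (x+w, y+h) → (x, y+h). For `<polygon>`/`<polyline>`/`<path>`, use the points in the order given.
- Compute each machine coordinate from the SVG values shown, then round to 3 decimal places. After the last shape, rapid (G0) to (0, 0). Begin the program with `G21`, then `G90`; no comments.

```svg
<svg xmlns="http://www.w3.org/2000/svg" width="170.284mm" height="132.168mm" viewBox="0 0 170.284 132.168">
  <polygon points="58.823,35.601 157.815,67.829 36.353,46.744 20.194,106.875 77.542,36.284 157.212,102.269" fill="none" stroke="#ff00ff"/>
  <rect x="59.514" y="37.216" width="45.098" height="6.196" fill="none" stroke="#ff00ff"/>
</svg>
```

1 u = 1 mm; y_m = 132.168 − y.

[1] `<polygon>` closed polygon, #ff00ff→engrave S246 F2745: (58.823,96.567) → (157.815,64.339) → (36.353,85.424) → (20.194,25.293) → (77.542,95.884) → (157.212,29.899) → (58.823,96.567) (closed)

[2] `<rect>` rectangle, #ff00ff→engrave S246 F2745: (59.514,94.952) → (104.612,94.952) → (104.612,88.756) → (59.514,88.756) → (59.514,94.952) (closed)

G21
G90
G0 X58.823 Y96.567
M3 S246
G1 X157.815 Y64.339 F2745
G1 X36.353 Y85.424
G1 X20.194 Y25.293
G1 X77.542 Y95.884
G1 X157.212 Y29.899
G1 X58.823 Y96.567
G0 X59.514 Y94.952
M3 S246
G1 X104.612 Y94.952 F2745
G1 X104.612 Y88.756
G1 X59.514 Y88.756
G1 X59.514 Y94.952
M5
G0 X0.000 Y0.000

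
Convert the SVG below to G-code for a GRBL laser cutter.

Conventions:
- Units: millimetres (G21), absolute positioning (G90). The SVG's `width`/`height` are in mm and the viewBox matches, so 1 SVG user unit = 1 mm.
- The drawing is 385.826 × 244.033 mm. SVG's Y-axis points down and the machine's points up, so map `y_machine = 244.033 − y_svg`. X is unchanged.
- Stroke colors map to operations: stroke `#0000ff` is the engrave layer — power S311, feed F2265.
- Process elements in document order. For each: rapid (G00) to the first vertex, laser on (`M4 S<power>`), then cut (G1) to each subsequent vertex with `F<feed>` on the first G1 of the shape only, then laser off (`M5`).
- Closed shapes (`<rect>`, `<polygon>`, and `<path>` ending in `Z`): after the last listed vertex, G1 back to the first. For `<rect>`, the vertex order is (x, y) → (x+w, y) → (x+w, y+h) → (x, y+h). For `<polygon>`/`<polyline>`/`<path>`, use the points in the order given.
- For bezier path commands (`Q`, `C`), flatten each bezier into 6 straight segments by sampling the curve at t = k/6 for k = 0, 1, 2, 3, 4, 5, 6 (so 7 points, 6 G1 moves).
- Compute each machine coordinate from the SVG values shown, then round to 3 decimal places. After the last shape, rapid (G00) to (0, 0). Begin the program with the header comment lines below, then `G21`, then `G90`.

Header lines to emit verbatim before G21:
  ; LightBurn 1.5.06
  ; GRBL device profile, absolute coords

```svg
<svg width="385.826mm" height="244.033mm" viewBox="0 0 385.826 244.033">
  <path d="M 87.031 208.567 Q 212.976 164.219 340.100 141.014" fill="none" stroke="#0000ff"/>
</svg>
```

; LightBurn 1.5.06
; GRBL device profile, absolute coords
G21
G90
G00 X87.031 Y35.466
M4 S311
G1 X129.045 Y49.661 F2265
G1 X171.125 Y62.682
G1 X213.271 Y74.528
G1 X255.482 Y85.200
G1 X297.758 Y94.697
G1 X340.100 Y103.019
M5
G00 X0.000 Y0.000

viewBox `0 0 385.826 244.033` with mm width/height → 1 unit = 1 mm. Flip: y_m = 244.033 − y_svg.

**Shape 1** — `<path>` quadratic bezier, stroke `#0000ff` → engrave (S311, F2265). Control points (SVG): P0=(87.031,208.567), P1=(212.976,164.219), P2=(340.100,141.014); sampled at t=k/6. Machine vertices: (87.031,35.466) → (129.045,49.661) → (171.125,62.682) → (213.271,74.528) → (255.482,85.200) → (297.758,94.697) → (340.100,103.019). Open path.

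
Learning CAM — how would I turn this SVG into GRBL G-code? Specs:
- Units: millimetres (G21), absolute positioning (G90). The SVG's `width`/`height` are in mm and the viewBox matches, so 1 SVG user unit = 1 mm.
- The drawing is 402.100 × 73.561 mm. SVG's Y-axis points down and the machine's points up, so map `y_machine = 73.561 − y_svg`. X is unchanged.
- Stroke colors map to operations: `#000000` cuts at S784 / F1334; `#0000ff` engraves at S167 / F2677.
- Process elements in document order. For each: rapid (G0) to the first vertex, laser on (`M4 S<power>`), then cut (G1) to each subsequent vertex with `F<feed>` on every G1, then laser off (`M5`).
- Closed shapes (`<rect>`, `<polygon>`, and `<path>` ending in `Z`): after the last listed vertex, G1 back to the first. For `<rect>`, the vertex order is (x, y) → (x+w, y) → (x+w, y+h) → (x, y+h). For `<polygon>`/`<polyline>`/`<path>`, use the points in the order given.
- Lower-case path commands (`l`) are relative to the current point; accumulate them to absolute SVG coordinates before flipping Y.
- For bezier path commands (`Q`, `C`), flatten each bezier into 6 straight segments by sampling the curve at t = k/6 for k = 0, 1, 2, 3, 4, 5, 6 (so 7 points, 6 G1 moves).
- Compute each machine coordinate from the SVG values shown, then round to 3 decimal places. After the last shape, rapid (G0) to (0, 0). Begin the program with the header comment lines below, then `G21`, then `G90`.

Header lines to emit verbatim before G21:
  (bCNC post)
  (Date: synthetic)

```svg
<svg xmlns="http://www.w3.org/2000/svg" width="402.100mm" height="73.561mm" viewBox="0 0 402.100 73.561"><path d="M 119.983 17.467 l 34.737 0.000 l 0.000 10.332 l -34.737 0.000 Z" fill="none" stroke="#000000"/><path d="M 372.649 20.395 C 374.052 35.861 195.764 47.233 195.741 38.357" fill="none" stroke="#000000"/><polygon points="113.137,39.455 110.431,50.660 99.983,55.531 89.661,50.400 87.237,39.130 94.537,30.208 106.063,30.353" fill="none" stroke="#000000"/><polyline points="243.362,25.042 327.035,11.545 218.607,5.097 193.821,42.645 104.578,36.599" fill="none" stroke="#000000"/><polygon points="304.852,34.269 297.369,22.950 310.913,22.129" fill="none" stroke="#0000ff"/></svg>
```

(bCNC post)
(Date: synthetic)
G21
G90
G0 X119.983 Y56.094
M4 S784
G1 X154.720 Y56.094 F1334
G1 X154.720 Y45.762 F1334
G1 X119.983 Y45.762 F1334
G1 X119.983 Y56.094 F1334
M5
G0 X372.649 Y53.166
M4 S784
G1 X360.033 Y45.849 F1334
G1 X327.413 Y39.663 F1334
G1 X284.730 Y35.057 F1334
G1 X241.928 Y32.479 F1334
G1 X208.951 Y32.379 F1334
G1 X195.741 Y35.204 F1334
M5
G0 X113.137 Y34.106
M4 S784
G1 X110.431 Y22.901 F1334
G1 X99.983 Y18.030 F1334
G1 X89.661 Y23.161 F1334
G1 X87.237 Y34.431 F1334
G1 X94.537 Y43.353 F1334
G1 X106.063 Y43.208 F1334
G1 X113.137 Y34.106 F1334
M5
G0 X243.362 Y48.519
M4 S784
G1 X327.035 Y62.016 F1334
G1 X218.607 Y68.464 F1334
G1 X193.821 Y30.916 F1334
G1 X104.578 Y36.962 F1334
M5
G0 X304.852 Y39.292
M4 S167
G1 X297.369 Y50.611 F2677
G1 X310.913 Y51.432 F2677
G1 X304.852 Y39.292 F2677
M5
G0 X0.000 Y0.000

Since the viewBox matches the mm dimensions, user units are millimetres directly. The only transform is the Y-flip y_m = 73.561 − y_svg.

Shape 1 is a rectangle drawn with `<path>`. Its stroke #000000 means cut at S784, F1334. After flipping Y the toolpath is (119.983,56.094) → (154.720,56.094) → (154.720,45.762) → (119.983,45.762) → (119.983,56.094), returning to the start.

Shape 2 is a cubic bezier drawn with `<path>`. Its stroke #000000 means cut at S784, F1334. After flipping Y the toolpath is (372.649,53.166) → (360.033,45.849) → (327.413,39.663) → (284.730,35.057) → (241.928,32.479) → (208.951,32.379) → (195.741,35.204).

Shape 3 is a regular polygon drawn with `<polygon>`. Its stroke #000000 means cut at S784, F1334. After flipping Y the toolpath is (113.137,34.106) → (110.431,22.901) → (99.983,18.030) → (89.661,23.161) → (87.237,34.431) → (94.537,43.353) → (106.063,43.208) → (113.137,34.106), returning to the start.

Shape 4 is a open polyline drawn with `<polyline>`. Its stroke #000000 means cut at S784, F1334. After flipping Y the toolpath is (243.362,48.519) → (327.035,62.016) → (218.607,68.464) → (193.821,30.916) → (104.578,36.962).

Shape 5 is a regular polygon drawn with `<polygon>`. Its stroke #0000ff means engrave at S167, F2677. After flipping Y the toolpath is (304.852,39.292) → (297.369,50.611) → (310.913,51.432) → (304.852,39.292), returning to the start.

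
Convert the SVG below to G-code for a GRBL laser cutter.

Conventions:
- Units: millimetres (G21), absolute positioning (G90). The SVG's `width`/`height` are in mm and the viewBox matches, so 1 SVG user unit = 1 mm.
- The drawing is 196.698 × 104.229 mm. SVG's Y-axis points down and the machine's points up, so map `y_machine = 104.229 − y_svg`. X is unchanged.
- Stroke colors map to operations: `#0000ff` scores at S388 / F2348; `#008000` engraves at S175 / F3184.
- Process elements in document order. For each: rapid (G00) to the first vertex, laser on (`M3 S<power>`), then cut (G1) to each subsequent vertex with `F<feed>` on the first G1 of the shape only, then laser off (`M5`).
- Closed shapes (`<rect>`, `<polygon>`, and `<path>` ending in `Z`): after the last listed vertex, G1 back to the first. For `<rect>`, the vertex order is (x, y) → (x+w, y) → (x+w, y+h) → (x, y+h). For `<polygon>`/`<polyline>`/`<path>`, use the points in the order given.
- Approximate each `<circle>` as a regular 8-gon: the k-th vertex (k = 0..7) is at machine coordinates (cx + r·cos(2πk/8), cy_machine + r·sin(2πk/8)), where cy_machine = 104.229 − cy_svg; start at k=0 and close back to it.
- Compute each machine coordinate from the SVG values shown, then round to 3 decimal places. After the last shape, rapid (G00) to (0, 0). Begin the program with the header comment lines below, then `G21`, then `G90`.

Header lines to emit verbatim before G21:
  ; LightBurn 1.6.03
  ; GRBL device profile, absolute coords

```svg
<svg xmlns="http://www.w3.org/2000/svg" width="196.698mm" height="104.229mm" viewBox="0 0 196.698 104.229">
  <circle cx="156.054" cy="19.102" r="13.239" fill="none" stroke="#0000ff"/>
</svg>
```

; LightBurn 1.6.03
; GRBL device profile, absolute coords
G21
G90
G00 X169.293 Y85.127
M3 S388
G1 X165.415 Y94.488 F2348
G1 X156.054 Y98.366
G1 X146.693 Y94.488
G1 X142.815 Y85.127
G1 X146.693 Y75.766
G1 X156.054 Y71.888
G1 X165.415 Y75.766
G1 X169.293 Y85.127
M5
G00 X0.000 Y0.000

viewBox `0 0 196.698 104.229` with mm width/height → 1 unit = 1 mm. Flip: y_m = 104.229 − y_svg.

**Shape 1** — `<circle>` circle, stroke `#0000ff` → score (S388, F2348). Machine vertices: (169.293,85.127) → (165.415,94.488) → (156.054,98.366) → (146.693,94.488) → (142.815,85.127) → (146.693,75.766) → (156.054,71.888) → (165.415,75.766) → (169.293,85.127). Closed: final G1 returns to the first vertex.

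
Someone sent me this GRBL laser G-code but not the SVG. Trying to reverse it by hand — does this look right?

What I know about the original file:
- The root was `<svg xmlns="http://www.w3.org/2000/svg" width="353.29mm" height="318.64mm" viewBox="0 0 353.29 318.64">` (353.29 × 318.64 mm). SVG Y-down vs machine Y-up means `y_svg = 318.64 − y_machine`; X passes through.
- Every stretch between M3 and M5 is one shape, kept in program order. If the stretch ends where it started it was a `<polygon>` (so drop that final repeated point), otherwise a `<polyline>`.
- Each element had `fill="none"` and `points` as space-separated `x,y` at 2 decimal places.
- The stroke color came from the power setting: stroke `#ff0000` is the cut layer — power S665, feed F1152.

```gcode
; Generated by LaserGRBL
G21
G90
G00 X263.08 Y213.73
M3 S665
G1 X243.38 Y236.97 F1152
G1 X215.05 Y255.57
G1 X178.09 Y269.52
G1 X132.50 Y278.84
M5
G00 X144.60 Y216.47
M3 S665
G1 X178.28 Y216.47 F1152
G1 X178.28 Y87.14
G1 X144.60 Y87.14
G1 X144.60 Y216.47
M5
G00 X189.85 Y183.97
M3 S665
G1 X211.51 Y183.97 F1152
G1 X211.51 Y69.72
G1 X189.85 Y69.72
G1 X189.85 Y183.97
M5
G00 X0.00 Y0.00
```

<svg xmlns="http://www.w3.org/2000/svg" width="353.29mm" height="318.64mm" viewBox="0 0 353.29 318.64">
  <polyline points="263.08,104.91 243.38,81.67 215.05,63.07 178.09,49.12 132.50,39.80" fill="none" stroke="#ff0000"/>
  <polygon points="144.60,102.17 178.28,102.17 178.28,231.50 144.60,231.50" fill="none" stroke="#ff0000"/>
  <polygon points="189.85,134.67 211.51,134.67 211.51,248.92 189.85,248.92" fill="none" stroke="#ff0000"/>
</svg>

Machine Y-up, SVG Y-down with viewBox height 318.64, so y_svg = 318.64 − y_machine; X carries over. Every run uses S665, so all elements get stroke `#ff0000` (cut).

Run 1: The run is open, so emit a `<polyline>` with points (Y-flipped): 263.08,104.91 243.38,81.67 215.05,63.07 178.09,49.12 132.50,39.80.

Run 2: The run returns to its start, so emit a `<polygon>` with points (Y-flipped): 144.60,102.17 178.28,102.17 178.28,231.50 144.60,231.50.

Run 3: The run returns to its start, so emit a `<polygon>` with points (Y-flipped): 189.85,134.67 211.51,134.67 211.51,248.92 189.85,248.92.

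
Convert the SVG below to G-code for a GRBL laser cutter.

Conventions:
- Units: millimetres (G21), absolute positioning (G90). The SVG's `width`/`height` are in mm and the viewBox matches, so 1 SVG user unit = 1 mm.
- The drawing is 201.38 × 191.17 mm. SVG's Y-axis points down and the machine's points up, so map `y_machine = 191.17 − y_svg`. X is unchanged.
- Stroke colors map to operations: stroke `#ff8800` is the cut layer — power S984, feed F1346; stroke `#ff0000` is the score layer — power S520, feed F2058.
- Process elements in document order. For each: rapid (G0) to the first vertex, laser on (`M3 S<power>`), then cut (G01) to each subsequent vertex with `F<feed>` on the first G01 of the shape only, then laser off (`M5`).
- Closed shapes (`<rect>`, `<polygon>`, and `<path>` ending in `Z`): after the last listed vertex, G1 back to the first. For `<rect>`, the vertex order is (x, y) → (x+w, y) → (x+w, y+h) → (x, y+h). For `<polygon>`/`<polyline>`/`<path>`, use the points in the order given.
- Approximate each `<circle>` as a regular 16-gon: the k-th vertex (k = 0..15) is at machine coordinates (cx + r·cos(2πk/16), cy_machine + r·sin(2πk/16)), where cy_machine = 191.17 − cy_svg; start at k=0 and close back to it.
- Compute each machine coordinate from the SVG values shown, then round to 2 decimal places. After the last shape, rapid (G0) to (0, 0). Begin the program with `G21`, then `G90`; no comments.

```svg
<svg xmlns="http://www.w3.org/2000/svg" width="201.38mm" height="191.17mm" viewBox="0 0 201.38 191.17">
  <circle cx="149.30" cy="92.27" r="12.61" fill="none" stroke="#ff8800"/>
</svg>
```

G21
G90
G0 X161.91 Y98.90
M3 S984
G01 X160.95 Y103.73 F1346
G01 X158.22 Y107.82
G01 X154.13 Y110.55
G01 X149.30 Y111.51
G01 X144.47 Y110.55
G01 X140.38 Y107.82
G01 X137.65 Y103.73
G01 X136.69 Y98.90
G01 X137.65 Y94.07
G01 X140.38 Y89.98
G01 X144.47 Y87.25
G01 X149.30 Y86.29
G01 X154.13 Y87.25
G01 X158.22 Y89.98
G01 X160.95 Y94.07
G01 X161.91 Y98.90
M5
G0 X0.00 Y0.00

1 u = 1 mm; y_m = 191.17 − y.

[1] `<circle>` circle, #ff8800→cut S984 F1346: (161.91,98.90) → (160.95,103.73) → (158.22,107.82) → (154.13,110.55) → (149.30,111.51) → (144.47,110.55) → (140.38,107.82) → (137.65,103.73) → (136.69,98.90) → (137.65,94.07) → (140.38,89.98) → (144.47,87.25) → (149.30,86.29) → (154.13,87.25) → (158.22,89.98) → (160.95,94.07) → (161.91,98.90) (closed)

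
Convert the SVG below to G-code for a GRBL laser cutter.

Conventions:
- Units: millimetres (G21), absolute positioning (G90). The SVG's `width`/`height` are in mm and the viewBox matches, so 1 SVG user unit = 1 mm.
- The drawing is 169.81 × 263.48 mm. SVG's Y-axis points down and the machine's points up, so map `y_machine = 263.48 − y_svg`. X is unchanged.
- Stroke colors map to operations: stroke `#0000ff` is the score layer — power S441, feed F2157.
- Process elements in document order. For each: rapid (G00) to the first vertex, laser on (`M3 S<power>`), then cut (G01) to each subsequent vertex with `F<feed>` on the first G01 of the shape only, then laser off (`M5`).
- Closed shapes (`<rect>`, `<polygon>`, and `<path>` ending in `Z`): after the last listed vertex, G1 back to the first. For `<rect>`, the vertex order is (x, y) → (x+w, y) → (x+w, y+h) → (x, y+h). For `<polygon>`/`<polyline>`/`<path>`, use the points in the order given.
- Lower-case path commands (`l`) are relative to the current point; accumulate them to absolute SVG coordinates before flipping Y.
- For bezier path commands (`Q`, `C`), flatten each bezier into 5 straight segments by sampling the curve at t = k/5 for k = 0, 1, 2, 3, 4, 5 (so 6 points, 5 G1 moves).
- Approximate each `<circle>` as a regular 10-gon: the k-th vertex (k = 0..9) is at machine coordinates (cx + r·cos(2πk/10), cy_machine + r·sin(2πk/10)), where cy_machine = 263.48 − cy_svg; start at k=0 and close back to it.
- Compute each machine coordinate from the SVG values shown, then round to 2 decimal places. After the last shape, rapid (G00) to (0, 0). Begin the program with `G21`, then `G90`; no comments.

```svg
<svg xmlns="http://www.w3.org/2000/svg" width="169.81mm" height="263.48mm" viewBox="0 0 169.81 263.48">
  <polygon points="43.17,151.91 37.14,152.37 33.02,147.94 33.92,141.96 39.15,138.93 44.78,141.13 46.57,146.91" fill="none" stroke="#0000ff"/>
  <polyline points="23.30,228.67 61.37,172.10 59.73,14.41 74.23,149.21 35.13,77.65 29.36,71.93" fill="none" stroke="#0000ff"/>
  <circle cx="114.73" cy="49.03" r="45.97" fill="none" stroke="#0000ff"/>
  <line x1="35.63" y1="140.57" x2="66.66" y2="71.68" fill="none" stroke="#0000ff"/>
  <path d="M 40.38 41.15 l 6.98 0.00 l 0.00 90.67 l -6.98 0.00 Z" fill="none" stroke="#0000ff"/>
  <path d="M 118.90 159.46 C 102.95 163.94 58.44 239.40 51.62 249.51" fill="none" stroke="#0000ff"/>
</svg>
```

G21
G90
G00 X43.17 Y111.57
M3 S441
G01 X37.14 Y111.11 F2157
G01 X33.02 Y115.54
G01 X33.92 Y121.52
G01 X39.15 Y124.55
G01 X44.78 Y122.35
G01 X46.57 Y116.57
G01 X43.17 Y111.57
M5
G00 X23.30 Y34.81
M3 S441
G01 X61.37 Y91.38 F2157
G01 X59.73 Y249.07
G01 X74.23 Y114.27
G01 X35.13 Y185.83
G01 X29.36 Y191.55
M5
G00 X160.70 Y214.45
M3 S441
G01 X151.92 Y241.47 F2157
G01 X128.94 Y258.17
G01 X100.52 Y258.17
G01 X77.54 Y241.47
G01 X68.76 Y214.45
G01 X77.54 Y187.43
G01 X100.52 Y170.73
G01 X128.94 Y170.73
G01 X151.92 Y187.43
G01 X160.70 Y214.45
M5
G00 X35.63 Y122.91
M3 S441
G01 X66.66 Y191.80 F2157
M5
G00 X40.38 Y222.33
M3 S441
G01 X47.36 Y222.33 F2157
G01 X47.36 Y131.66
G01 X40.38 Y131.66
G01 X40.38 Y222.33
M5
G00 X118.90 Y104.02
M3 S441
G01 X106.43 Y93.91 F2157
G01 X90.29 Y73.30
G01 X73.66 Y48.74
G01 X59.70 Y26.79
G01 X51.62 Y13.97
M5
G00 X0.00 Y0.00

viewBox `0 0 169.81 263.48` with mm width/height → 1 unit = 1 mm. Flip: y_m = 263.48 − y_svg.

**Shape 1** — `<polygon>` regular polygon, stroke `#0000ff` → score (S441, F2157). Machine vertices: (43.17,111.57) → (37.14,111.11) → (33.02,115.54) → (33.92,121.52) → (39.15,124.55) → (44.78,122.35) → (46.57,116.57) → (43.17,111.57). Closed: final G1 returns to the first vertex.

**Shape 2** — `<polyline>` open polyline, stroke `#0000ff` → score (S441, F2157). Machine vertices: (23.30,34.81) → (61.37,91.38) → (59.73,249.07) → (74.23,114.27) → (35.13,185.83) → (29.36,191.55). Open path.

**Shape 3** — `<circle>` circle, stroke `#0000ff` → score (S441, F2157). Machine vertices: (160.70,214.45) → (151.92,241.47) → (128.94,258.17) → (100.52,258.17) → (77.54,241.47) → (68.76,214.45) → (77.54,187.43) → (100.52,170.73) → (128.94,170.73) → (151.92,187.43) → (160.70,214.45). Closed: final G1 returns to the first vertex.

**Shape 4** — `<line>` line segment, stroke `#0000ff` → score (S441, F2157). Machine vertices: (35.63,122.91) → (66.66,191.80). Open path.

**Shape 5** — `<path>` rectangle, stroke `#0000ff` → score (S441, F2157). Machine vertices: (40.38,222.33) → (47.36,222.33) → (47.36,131.66) → (40.38,131.66) → (40.38,222.33). Closed: final G1 returns to the first vertex.

**Shape 6** — `<path>` cubic bezier, stroke `#0000ff` → score (S441, F2157). Control points (SVG): P0=(118.90,159.46), P1=(102.95,163.94), P2=(58.44,239.40), P3=(51.62,249.51); sampled at t=k/5. Machine vertices: (118.90,104.02) → (106.43,93.91) → (90.29,73.30) → (73.66,48.74) → (59.70,26.79) → (51.62,13.97). Open path.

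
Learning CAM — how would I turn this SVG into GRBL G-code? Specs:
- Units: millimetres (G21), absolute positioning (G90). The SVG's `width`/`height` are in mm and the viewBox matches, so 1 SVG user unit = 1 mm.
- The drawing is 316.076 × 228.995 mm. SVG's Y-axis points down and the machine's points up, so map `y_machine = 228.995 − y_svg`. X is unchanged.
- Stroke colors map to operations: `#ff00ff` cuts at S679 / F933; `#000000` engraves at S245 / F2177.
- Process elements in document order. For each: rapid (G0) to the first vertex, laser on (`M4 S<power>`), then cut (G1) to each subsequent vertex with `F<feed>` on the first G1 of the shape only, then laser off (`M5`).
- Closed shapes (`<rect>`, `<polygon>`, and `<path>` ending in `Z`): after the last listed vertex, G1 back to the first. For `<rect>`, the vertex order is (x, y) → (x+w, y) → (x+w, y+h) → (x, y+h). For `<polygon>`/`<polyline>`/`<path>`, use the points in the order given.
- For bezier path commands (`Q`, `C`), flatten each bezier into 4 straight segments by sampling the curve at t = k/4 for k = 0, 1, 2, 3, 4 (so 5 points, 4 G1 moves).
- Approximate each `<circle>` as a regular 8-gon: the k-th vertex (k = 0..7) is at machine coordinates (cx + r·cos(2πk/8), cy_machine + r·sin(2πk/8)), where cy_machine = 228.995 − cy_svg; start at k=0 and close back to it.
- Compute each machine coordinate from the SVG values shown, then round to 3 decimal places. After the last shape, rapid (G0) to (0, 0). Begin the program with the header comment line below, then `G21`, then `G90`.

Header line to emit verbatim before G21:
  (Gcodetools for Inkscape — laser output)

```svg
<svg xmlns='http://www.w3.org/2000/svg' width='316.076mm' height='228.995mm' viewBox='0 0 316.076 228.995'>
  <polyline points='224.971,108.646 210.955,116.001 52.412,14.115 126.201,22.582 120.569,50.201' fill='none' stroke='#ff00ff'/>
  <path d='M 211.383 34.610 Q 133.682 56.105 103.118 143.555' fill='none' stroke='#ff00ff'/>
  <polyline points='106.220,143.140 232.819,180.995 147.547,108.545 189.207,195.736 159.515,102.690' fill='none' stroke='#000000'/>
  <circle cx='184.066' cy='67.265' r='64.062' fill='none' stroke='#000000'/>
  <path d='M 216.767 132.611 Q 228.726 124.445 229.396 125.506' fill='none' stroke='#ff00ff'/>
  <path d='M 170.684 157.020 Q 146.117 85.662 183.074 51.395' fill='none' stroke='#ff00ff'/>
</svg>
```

1 u = 1 mm; y_m = 228.995 − y.

[1] `<polyline>` open polyline, #ff00ff→cut S679 F933: (224.971,120.349) → (210.955,112.994) → (52.412,214.880) → (126.201,206.413) → (120.569,178.794)

[2] `<path>` quadratic bezier, #ff00ff→cut S679 F933: (211.383,194.385) → (175.479,179.515) → (145.466,156.401) → (121.346,125.043) → (103.118,85.440)

[3] `<polyline>` open polyline, #000000→engrave S245 F2177: (106.220,85.855) → (232.819,48.000) → (147.547,120.450) → (189.207,33.259) → (159.515,126.305)

[4] `<circle>` circle, #000000→engrave S245 F2177: (248.128,161.730) → (229.365,207.029) → (184.066,225.792) → (138.767,207.029) → (120.004,161.730) → (138.767,116.431) → (184.066,97.668) → (229.365,116.431) → (248.128,161.730) (closed)

[5] `<path>` quadratic bezier, #ff00ff→cut S679 F933: (216.767,96.384) → (222.041,99.890) → (225.904,102.243) → (228.355,103.443) → (229.396,103.489)

[6] `<path>` quadratic bezier, #ff00ff→cut S679 F933: (170.684,71.975) → (162.246,105.336) → (161.498,134.060) → (168.441,158.148) → (183.074,177.600)

(Gcodetools for Inkscape — laser output)
G21
G90
G0 X224.971 Y120.349
M4 S679
G1 X210.955 Y112.994 F933
G1 X52.412 Y214.880
G1 X126.201 Y206.413
G1 X120.569 Y178.794
M5
G0 X211.383 Y194.385
M4 S679
G1 X175.479 Y179.515 F933
G1 X145.466 Y156.401
G1 X121.346 Y125.043
G1 X103.118 Y85.440
M5
G0 X106.220 Y85.855
M4 S245
G1 X232.819 Y48.000 F2177
G1 X147.547 Y120.450
G1 X189.207 Y33.259
G1 X159.515 Y126.305
M5
G0 X248.128 Y161.730
M4 S245
G1 X229.365 Y207.029 F2177
G1 X184.066 Y225.792
G1 X138.767 Y207.029
G1 X120.004 Y161.730
G1 X138.767 Y116.431
G1 X184.066 Y97.668
G1 X229.365 Y116.431
G1 X248.128 Y161.730
M5
G0 X216.767 Y96.384
M4 S679
G1 X222.041 Y99.890 F933
G1 X225.904 Y102.243
G1 X228.355 Y103.443
G1 X229.396 Y103.489
M5
G0 X170.684 Y71.975
M4 S679
G1 X162.246 Y105.336 F933
G1 X161.498 Y134.060
G1 X168.441 Y158.148
G1 X183.074 Y177.600
M5
G0 X0.000 Y0.000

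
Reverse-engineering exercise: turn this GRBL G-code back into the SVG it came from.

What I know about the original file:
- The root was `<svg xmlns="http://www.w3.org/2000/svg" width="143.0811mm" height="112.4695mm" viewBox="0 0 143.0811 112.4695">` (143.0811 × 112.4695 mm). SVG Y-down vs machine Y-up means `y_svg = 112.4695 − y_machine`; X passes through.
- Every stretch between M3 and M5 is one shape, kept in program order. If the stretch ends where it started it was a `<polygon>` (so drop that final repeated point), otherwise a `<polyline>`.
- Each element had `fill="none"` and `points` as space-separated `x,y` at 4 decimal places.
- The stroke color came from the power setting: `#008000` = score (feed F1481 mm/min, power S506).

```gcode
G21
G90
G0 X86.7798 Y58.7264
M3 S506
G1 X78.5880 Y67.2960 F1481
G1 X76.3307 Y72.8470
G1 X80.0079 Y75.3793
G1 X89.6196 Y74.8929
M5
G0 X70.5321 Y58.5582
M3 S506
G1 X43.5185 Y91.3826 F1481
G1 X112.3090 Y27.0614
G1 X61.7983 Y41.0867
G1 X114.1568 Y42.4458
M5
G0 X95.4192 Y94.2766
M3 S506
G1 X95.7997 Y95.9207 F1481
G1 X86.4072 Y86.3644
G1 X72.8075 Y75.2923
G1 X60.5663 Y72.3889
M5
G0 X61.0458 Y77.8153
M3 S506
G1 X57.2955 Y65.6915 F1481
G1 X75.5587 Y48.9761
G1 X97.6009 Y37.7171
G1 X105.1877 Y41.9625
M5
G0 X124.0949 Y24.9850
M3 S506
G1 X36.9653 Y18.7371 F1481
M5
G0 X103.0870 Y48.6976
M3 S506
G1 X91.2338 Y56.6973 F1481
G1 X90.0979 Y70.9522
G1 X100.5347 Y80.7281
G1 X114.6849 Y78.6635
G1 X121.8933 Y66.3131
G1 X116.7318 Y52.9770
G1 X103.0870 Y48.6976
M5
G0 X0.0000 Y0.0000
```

Each laser-on run becomes one SVG element. Flip Y back into SVG space with y_svg = 112.4695 − y_machine. Every run uses S506, so all elements get stroke `#008000` (score).

Run 1: The run is open, so emit a `<polyline>` with points (Y-flipped): 86.7798,53.7431 78.5880,45.1735 76.3307,39.6225 80.0079,37.0902 89.6196,37.5766.

Run 2: The run is open, so emit a `<polyline>` with points (Y-flipped): 70.5321,53.9113 43.5185,21.0869 112.3090,85.4081 61.7983,71.3828 114.1568,70.0237.

Run 3: The run is open, so emit a `<polyline>` with points (Y-flipped): 95.4192,18.1929 95.7997,16.5488 86.4072,26.1051 72.8075,37.1772 60.5663,40.0806.

Run 4: The run is open, so emit a `<polyline>` with points (Y-flipped): 61.0458,34.6542 57.2955,46.7780 75.5587,63.4934 97.6009,74.7524 105.1877,70.5070.

Run 5: The run is open, so emit a `<polyline>` with points (Y-flipped): 124.0949,87.4845 36.9653,93.7324.

Run 6: The run returns to its start, so emit a `<polygon>` with points (Y-flipped): 103.0870,63.7719 91.2338,55.7722 90.0979,41.5173 100.5347,31.7414 114.6849,33.8060 121.8933,46.1564 116.7318,59.4925.

<svg xmlns="http://www.w3.org/2000/svg" width="143.0811mm" height="112.4695mm" viewBox="0 0 143.0811 112.4695">
  <polyline points="86.7798,53.7431 78.5880,45.1735 76.3307,39.6225 80.0079,37.0902 89.6196,37.5766" fill="none" stroke="#008000"/>
  <polyline points="70.5321,53.9113 43.5185,21.0869 112.3090,85.4081 61.7983,71.3828 114.1568,70.0237" fill="none" stroke="#008000"/>
  <polyline points="95.4192,18.1929 95.7997,16.5488 86.4072,26.1051 72.8075,37.1772 60.5663,40.0806" fill="none" stroke="#008000"/>
  <polyline points="61.0458,34.6542 57.2955,46.7780 75.5587,63.4934 97.6009,74.7524 105.1877,70.5070" fill="none" stroke="#008000"/>
  <polyline points="124.0949,87.4845 36.9653,93.7324" fill="none" stroke="#008000"/>
  <polygon points="103.0870,63.7719 91.2338,55.7722 90.0979,41.5173 100.5347,31.7414 114.6849,33.8060 121.8933,46.1564 116.7318,59.4925" fill="none" stroke="#008000"/>
</svg>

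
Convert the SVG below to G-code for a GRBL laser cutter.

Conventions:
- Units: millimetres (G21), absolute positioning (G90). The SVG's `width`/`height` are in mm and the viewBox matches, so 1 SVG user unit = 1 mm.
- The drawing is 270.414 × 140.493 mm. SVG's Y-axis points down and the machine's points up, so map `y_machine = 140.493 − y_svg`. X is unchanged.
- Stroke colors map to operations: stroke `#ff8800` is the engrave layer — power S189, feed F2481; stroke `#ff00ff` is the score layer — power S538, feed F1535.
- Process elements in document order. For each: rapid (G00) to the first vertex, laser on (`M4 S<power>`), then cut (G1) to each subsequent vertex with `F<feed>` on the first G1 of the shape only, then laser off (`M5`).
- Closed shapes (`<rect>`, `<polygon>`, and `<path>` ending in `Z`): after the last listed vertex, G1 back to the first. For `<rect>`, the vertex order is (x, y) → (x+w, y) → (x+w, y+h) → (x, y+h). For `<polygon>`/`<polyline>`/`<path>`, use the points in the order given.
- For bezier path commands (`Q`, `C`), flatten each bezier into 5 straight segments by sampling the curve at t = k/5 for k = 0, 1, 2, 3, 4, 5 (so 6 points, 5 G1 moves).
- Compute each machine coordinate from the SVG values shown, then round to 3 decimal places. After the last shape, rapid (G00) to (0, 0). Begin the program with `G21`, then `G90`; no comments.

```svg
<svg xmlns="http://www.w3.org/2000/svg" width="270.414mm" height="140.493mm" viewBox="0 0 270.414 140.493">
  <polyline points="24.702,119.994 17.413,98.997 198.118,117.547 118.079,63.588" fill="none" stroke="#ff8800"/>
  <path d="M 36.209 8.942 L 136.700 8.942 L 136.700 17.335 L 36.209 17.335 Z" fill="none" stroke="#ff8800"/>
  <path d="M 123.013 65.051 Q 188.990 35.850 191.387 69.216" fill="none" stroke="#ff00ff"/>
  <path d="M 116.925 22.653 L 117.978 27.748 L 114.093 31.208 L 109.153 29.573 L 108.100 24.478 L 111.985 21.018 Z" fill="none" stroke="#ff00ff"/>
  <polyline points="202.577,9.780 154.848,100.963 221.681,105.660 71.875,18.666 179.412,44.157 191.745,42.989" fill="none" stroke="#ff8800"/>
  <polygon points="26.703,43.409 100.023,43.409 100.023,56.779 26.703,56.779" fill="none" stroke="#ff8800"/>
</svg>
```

G21
G90
G00 X24.702 Y20.499
M4 S189
G1 X17.413 Y41.496 F2481
G1 X198.118 Y22.946
G1 X118.079 Y76.905
M5
G00 X36.209 Y131.551
M4 S189
G1 X136.700 Y131.551 F2481
G1 X136.700 Y123.158
G1 X36.209 Y123.158
G1 X36.209 Y131.551
M5
G00 X123.013 Y75.442
M4 S538
G1 X146.861 Y84.620 F1535
G1 X165.622 Y88.792
G1 X179.297 Y87.959
G1 X187.885 Y82.121
G1 X191.387 Y71.277
M5
G00 X116.925 Y117.840
M4 S538
G1 X117.978 Y112.745 F1535
G1 X114.093 Y109.285
G1 X109.153 Y110.920
G1 X108.100 Y116.015
G1 X111.985 Y119.475
G1 X116.925 Y117.840
M5
G00 X202.577 Y130.713
M4 S189
G1 X154.848 Y39.530 F2481
G1 X221.681 Y34.833
G1 X71.875 Y121.827
G1 X179.412 Y96.336
G1 X191.745 Y97.504
M5
G00 X26.703 Y97.084
M4 S189
G1 X100.023 Y97.084 F2481
G1 X100.023 Y83.714
G1 X26.703 Y83.714
G1 X26.703 Y97.084
M5
G00 X0.000 Y0.000

1 u = 1 mm; y_m = 140.493 − y.

[1] `<polyline>` open polyline, #ff8800→engrave S189 F2481: (24.702,20.499) → (17.413,41.496) → (198.118,22.946) → (118.079,76.905)

[2] `<path>` rectangle, #ff8800→engrave S189 F2481: (36.209,131.551) → (136.700,131.551) → (136.700,123.158) → (36.209,123.158) → (36.209,131.551) (closed)

[3] `<path>` quadratic bezier, #ff00ff→score S538 F1535: (123.013,75.442) → (146.861,84.620) → (165.622,88.792) → (179.297,87.959) → (187.885,82.121) → (191.387,71.277)

[4] `<path>` regular polygon, #ff00ff→score S538 F1535: (116.925,117.840) → (117.978,112.745) → (114.093,109.285) → (109.153,110.920) → (108.100,116.015) → (111.985,119.475) → (116.925,117.840) (closed)

[5] `<polyline>` open polyline, #ff8800→engrave S189 F2481: (202.577,130.713) → (154.848,39.530) → (221.681,34.833) → (71.875,121.827) → (179.412,96.336) → (191.745,97.504)

[6] `<polygon>` rectangle, #ff8800→engrave S189 F2481: (26.703,97.084) → (100.023,97.084) → (100.023,83.714) → (26.703,83.714) → (26.703,97.084) (closed)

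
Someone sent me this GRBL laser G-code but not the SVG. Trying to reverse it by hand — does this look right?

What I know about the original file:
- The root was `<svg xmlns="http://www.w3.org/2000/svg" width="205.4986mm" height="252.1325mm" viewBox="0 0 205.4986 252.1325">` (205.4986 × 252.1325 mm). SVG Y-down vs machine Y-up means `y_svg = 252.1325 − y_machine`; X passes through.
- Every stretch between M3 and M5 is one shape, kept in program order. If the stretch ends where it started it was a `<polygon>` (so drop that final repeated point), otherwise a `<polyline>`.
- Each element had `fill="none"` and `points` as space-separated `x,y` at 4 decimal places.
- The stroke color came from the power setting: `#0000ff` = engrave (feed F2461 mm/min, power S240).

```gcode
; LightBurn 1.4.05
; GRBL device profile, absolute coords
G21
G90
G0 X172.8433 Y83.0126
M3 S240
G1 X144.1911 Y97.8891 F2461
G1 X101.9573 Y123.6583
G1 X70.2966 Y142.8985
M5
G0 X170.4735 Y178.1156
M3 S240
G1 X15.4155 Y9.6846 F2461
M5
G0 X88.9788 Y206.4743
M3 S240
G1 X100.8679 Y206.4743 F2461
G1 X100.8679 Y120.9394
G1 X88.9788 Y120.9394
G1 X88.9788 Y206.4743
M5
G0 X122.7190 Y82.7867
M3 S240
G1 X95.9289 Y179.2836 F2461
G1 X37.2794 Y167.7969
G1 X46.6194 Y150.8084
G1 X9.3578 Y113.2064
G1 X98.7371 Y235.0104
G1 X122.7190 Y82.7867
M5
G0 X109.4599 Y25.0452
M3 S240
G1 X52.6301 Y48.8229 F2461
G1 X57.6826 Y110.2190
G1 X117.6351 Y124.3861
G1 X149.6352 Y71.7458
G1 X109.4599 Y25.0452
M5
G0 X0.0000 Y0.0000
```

y_svg = 252.1325 − y_m. Every run uses S240, so all elements get stroke `#0000ff` (engrave).

[1] open run; points: 172.8433,169.1199 144.1911,154.2434 101.9573,128.4742 70.2966,109.2340

[2] open run; points: 170.4735,74.0169 15.4155,242.4479

[3] closed run; points: 88.9788,45.6582 100.8679,45.6582 100.8679,131.1931 88.9788,131.1931

[4] closed run; points: 122.7190,169.3458 95.9289,72.8489 37.2794,84.3356 46.6194,101.3241 9.3578,138.9261 98.7371,17.1221

[5] closed run; points: 109.4599,227.0873 52.6301,203.3096 57.6826,141.9135 117.6351,127.7464 149.6352,180.3867

<svg xmlns="http://www.w3.org/2000/svg" width="205.4986mm" height="252.1325mm" viewBox="0 0 205.4986 252.1325">
  <polyline points="172.8433,169.1199 144.1911,154.2434 101.9573,128.4742 70.2966,109.2340" fill="none" stroke="#0000ff"/>
  <polyline points="170.4735,74.0169 15.4155,242.4479" fill="none" stroke="#0000ff"/>
  <polygon points="88.9788,45.6582 100.8679,45.6582 100.8679,131.1931 88.9788,131.1931" fill="none" stroke="#0000ff"/>
  <polygon points="122.7190,169.3458 95.9289,72.8489 37.2794,84.3356 46.6194,101.3241 9.3578,138.9261 98.7371,17.1221" fill="none" stroke="#0000ff"/>
  <polygon points="109.4599,227.0873 52.6301,203.3096 57.6826,141.9135 117.6351,127.7464 149.6352,180.3867" fill="none" stroke="#0000ff"/>
</svg>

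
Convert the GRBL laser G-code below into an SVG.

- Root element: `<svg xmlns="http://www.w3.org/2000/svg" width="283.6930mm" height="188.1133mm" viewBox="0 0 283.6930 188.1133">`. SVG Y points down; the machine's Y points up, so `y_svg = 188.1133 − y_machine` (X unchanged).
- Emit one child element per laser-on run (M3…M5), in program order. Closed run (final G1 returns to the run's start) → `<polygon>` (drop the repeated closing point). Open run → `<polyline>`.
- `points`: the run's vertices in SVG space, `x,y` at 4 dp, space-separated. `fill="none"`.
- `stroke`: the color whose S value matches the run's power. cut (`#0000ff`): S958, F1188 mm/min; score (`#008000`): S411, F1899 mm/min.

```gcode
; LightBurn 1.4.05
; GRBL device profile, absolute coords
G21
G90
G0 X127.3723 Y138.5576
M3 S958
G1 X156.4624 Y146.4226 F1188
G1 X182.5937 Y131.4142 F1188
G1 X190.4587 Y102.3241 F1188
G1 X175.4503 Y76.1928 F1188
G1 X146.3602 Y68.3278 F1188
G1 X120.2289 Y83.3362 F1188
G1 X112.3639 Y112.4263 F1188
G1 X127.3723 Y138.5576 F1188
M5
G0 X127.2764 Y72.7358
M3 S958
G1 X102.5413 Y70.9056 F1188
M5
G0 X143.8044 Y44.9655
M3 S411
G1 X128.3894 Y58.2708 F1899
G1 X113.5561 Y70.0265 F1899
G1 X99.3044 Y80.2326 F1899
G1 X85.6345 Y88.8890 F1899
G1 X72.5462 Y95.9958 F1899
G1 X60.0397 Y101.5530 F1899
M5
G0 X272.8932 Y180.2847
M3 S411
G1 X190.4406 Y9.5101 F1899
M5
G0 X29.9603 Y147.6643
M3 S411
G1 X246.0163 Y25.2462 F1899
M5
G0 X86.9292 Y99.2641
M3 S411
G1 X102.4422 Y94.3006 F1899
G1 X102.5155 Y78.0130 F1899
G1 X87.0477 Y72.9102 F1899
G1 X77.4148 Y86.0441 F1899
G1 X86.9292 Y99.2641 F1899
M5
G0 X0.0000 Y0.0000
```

Machine Y-up, SVG Y-down with viewBox height 188.1133, so y_svg = 188.1133 − y_machine; X carries over.

Run 1: power S958 maps to stroke `#0000ff` (cut). The run returns to its start, so emit a `<polygon>` with points (Y-flipped): 127.3723,49.5557 156.4624,41.6907 182.5937,56.6991 190.4587,85.7892 175.4503,111.9205 146.3602,119.7855 120.2289,104.7771 112.3639,75.6870.

Run 2: S958 ⇒ cut layer `#0000ff`. The run is open, so emit a `<polyline>` with points (Y-flipped): 127.2764,115.3775 102.5413,117.2077.

Run 3: power S411 maps to stroke `#008000` (score). The run is open, so emit a `<polyline>` with points (Y-flipped): 143.8044,143.1478 128.3894,129.8425 113.5561,118.0868 99.3044,107.8807 85.6345,99.2243 72.5462,92.1175 60.0397,86.5603.

Run 4: power S411 maps to stroke `#008000` (score). The run is open, so emit a `<polyline>` with points (Y-flipped): 272.8932,7.8286 190.4406,178.6032.

Run 5: the run's S411 means `#008000` (score). The run is open, so emit a `<polyline>` with points (Y-flipped): 29.9603,40.4490 246.0163,162.8671.

Run 6: S411 ⇒ score layer `#008000`. The run returns to its start, so emit a `<polygon>` with points (Y-flipped): 86.9292,88.8492 102.4422,93.8127 102.5155,110.1003 87.0477,115.2031 77.4148,102.0692.

<svg xmlns="http://www.w3.org/2000/svg" width="283.6930mm" height="188.1133mm" viewBox="0 0 283.6930 188.1133">
  <polygon points="127.3723,49.5557 156.4624,41.6907 182.5937,56.6991 190.4587,85.7892 175.4503,111.9205 146.3602,119.7855 120.2289,104.7771 112.3639,75.6870" fill="none" stroke="#0000ff"/>
  <polyline points="127.2764,115.3775 102.5413,117.2077" fill="none" stroke="#0000ff"/>
  <polyline points="143.8044,143.1478 128.3894,129.8425 113.5561,118.0868 99.3044,107.8807 85.6345,99.2243 72.5462,92.1175 60.0397,86.5603" fill="none" stroke="#008000"/>
  <polyline points="272.8932,7.8286 190.4406,178.6032" fill="none" stroke="#008000"/>
  <polyline points="29.9603,40.4490 246.0163,162.8671" fill="none" stroke="#008000"/>
  <polygon points="86.9292,88.8492 102.4422,93.8127 102.5155,110.1003 87.0477,115.2031 77.4148,102.0692" fill="none" stroke="#008000"/>
</svg>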